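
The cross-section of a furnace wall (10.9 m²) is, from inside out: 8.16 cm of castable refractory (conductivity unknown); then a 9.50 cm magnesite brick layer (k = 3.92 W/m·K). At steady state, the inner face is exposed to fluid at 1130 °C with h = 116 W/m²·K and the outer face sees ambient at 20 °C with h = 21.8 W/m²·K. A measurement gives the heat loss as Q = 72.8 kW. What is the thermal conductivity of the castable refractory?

ΣR = ΔT/Q = |1130 − 20|/72800 = 0.01525 K/W
Known resistances:
  R_conv,in = 1/(hA) = 1/(116·10.9) = 7.909×10^-4 K/W
  R_magnesite brick = L/(kA) = 0.0950/(3.92·10.9) = 0.002223 K/W
  R_conv,out = 1/(hA) = 1/(21.8·10.9) = 0.004208 K/W
R_castable refractory = ΣR − ΣR_known = 0.01525 − 0.007222 = 0.008028 K/W
L/(kA) = 0.008028 ⇒ k = 0.0816/(0.008028·10.9) = 0.933 W/m·K

k = 0.933 W/m·K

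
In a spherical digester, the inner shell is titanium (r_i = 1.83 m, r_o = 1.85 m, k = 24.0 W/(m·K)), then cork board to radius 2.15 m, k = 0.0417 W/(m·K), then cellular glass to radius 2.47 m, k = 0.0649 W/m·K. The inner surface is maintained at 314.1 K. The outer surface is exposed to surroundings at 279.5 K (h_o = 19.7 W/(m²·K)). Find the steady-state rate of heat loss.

Q = 158 W

Treat each layer as a resistance in series:
  R_titanium = (1/1.83 − 1/1.85)/(4πk) = 0.005908/(4π·24.0) = 1.959×10^-5 K/W
  R_cork board = (1/1.85 − 1/2.15)/(4πk) = 0.07542/(4π·0.0417) = 0.1439 K/W
  R_cellular glass = (1/2.15 − 1/2.47)/(4πk) = 0.06026/(4π·0.0649) = 0.07389 K/W
  R_conv,out = 1/(4πr²h) = 1/(4π·2.47²·19.7) = 6.621×10^-4 K/W
ΣR = 1.959×10^-5 + 0.1439 + 0.07389 + 6.621×10^-4 = 0.2185 K/W
Q = ΔT/ΣR = (314.1 K − 279.5 K)/0.2185 = 158 W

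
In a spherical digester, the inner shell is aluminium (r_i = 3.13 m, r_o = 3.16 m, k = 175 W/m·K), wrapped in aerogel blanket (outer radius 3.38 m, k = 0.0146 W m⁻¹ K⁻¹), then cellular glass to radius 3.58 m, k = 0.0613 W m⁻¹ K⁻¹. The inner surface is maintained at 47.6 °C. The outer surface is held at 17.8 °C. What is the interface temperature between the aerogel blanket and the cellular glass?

Series thermal resistances, inner to outer:
  R_aluminium = (1/3.13 − 1/3.16)/(4πk) = 0.003033/(4π·175) = 1.379×10^-6 K/W
  R_aerogel blanket = (1/3.16 − 1/3.38)/(4πk) = 0.02060/(4π·0.0146) = 0.1123 K/W
  R_cellular glass = (1/3.38 − 1/3.58)/(4πk) = 0.01653/(4π·0.0613) = 0.02146 K/W
ΣR = 1.379×10^-6 + 0.1123 + 0.02146 = 0.1338 K/W
Q = ΔT/ΣR = (47.6 °C − 17.8 °C)/0.1338 = 222.7 W
From the inner boundary to the aerogel blanket/cellular glass interface, ΣR_partial = 0.1123 K/W.
T_interface = T_in − Q·ΣR_partial = 47.6 °C − (222.7)(0.1123) = 22.6 °C

T = 22.6 °C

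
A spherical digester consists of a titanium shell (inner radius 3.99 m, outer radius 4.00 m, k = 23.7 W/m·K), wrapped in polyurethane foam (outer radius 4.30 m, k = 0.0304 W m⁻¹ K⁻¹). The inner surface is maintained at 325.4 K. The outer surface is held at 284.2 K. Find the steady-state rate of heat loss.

Series thermal resistances, inner to outer:
  R_titanium = (1/3.99 − 1/4.00)/(4πk) = 6.266×10^-4/(4π·23.7) = 2.104×10^-6 K/W
  R_polyurethane foam = (1/4.00 − 1/4.30)/(4πk) = 0.01744/(4π·0.0304) = 0.04566 K/W
ΣR = 2.104×10^-6 + 0.04566 = 0.04566 K/W
Q = ΔT/ΣR = (325.4 K − 284.2 K)/0.04566 = 902 W

Q = 902 W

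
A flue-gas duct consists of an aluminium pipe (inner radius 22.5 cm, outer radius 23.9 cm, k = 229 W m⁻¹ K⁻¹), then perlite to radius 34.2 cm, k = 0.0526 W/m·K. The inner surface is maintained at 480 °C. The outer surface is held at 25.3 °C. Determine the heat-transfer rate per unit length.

Q' = 419 W/m

Series thermal resistances, inner to outer:
  R'_aluminium = ln(0.239/0.225)/(2πk) = 0.06036/(2π·229) = 4.195×10^-5 m·K/W
  R'_perlite = ln(0.342/0.239)/(2πk) = 0.3583/(2π·0.0526) = 1.084 m·K/W
ΣR = 4.195×10^-5 + 1.084 = 1.084 m·K/W
Q' = ΔT/ΣR = (480 °C − 25.3 °C)/1.084 = 419 W/m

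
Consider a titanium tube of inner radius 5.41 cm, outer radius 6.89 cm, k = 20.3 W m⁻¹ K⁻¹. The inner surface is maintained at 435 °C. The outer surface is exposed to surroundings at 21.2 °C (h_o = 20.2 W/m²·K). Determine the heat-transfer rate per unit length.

Resistance network (inner→outer):
  R'_titanium = ln(0.0689/0.0541)/(2πk) = 0.2418/(2π·20.3) = 0.001896 m·K/W
  R'_conv,out = 1/(2πr h) = 1/(2π·0.0689·20.2) = 0.1144 m·K/W
ΣR = 0.001896 + 0.1144 = 0.1163 m·K/W
Q' = ΔT/ΣR = (435 °C − 21.2 °C)/0.1163 = 3560 W/m

Q' = 3.56 kW/m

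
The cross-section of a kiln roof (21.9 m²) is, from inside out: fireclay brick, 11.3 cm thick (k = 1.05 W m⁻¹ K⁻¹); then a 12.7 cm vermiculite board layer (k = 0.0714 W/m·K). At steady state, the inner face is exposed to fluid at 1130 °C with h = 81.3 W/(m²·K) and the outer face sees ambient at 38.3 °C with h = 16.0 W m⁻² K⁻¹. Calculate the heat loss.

Series thermal resistances, inner to outer:
  R_conv,in = 1/(hA) = 1/(81.3·21.9) = 5.616×10^-4 K/W
  R_fireclay brick = L/(kA) = 0.113/(1.05·21.9) = 0.004914 K/W
  R_vermiculite board = L/(kA) = 0.127/(0.0714·21.9) = 0.08122 K/W
  R_conv,out = 1/(hA) = 1/(16.0·21.9) = 0.002854 K/W
ΣR = 5.616×10^-4 + 0.004914 + 0.08122 + 0.002854 = 0.08955 K/W
Q = ΔT/ΣR = (1130 °C − 38.3 °C)/0.08955 = 12200 W

Q = 12.2 kW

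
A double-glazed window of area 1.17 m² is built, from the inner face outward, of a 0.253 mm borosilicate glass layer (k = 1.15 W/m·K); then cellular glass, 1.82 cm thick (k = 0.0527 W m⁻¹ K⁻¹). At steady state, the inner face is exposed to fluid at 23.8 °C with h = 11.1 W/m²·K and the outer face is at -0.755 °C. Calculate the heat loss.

Series thermal resistances, inner to outer:
  R_conv,in = 1/(hA) = 1/(11.1·1.17) = 0.07700 K/W
  R_borosilicate glass = L/(kA) = 2.53×10^-4/(1.15·1.17) = 1.880×10^-4 K/W
  R_cellular glass = L/(kA) = 0.0182/(0.0527·1.17) = 0.2952 K/W
ΣR = 0.07700 + 1.880×10^-4 + 0.2952 = 0.3724 K/W
Q = ΔT/ΣR = (23.8 °C − -0.755 °C)/0.3724 = 65.9 W

Q = 65.9 W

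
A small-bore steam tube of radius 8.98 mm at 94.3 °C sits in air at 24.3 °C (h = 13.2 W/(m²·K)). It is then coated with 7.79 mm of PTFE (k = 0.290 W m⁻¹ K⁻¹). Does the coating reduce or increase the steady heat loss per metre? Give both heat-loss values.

Critical radius for a cylinder: r_cr = k/h = 0.0220 m = 2.20 cm.
Outer radius after coating: r₂ = 0.00898 + 0.00779 = 0.01677 m.
Since r₁ < r_cr and r₂ ≤ r_cr, the coating moves toward the maximum at r_cr — heat loss rises.
Bare: R = 1/(2πr₁h) = 1.343 m·K/W; Q = 70/1.343 = 52.1 W/m.
Coated: R = R_cond + R_conv = 1.062 m·K/W; Q = 70/1.062 = 65.9 W/m.

increases: 52.1 → 65.9 W/m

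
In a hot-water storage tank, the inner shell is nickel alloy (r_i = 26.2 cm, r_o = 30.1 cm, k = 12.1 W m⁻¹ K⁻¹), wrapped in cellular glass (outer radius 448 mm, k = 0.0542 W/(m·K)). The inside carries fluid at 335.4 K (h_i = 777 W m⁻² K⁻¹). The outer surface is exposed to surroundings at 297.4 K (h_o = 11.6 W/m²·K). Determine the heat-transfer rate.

Q = 23.2 W

Series thermal resistances, inner to outer:
  R_conv,in = 1/(4πr²h) = 1/(4π·0.262²·777) = 0.001492 K/W
  R_nickel alloy = (1/0.262 − 1/0.301)/(4πk) = 0.4945/(4π·12.1) = 0.003252 K/W
  R_cellular glass = (1/0.301 − 1/0.448)/(4πk) = 1.090/(4π·0.0542) = 1.601 K/W
  R_conv,out = 1/(4πr²h) = 1/(4π·0.448²·11.6) = 0.03418 K/W
ΣR = 0.001492 + 0.003252 + 1.601 + 0.03418 = 1.640 K/W
Q = ΔT/ΣR = (335.4 K − 297.4 K)/1.640 = 23.2 W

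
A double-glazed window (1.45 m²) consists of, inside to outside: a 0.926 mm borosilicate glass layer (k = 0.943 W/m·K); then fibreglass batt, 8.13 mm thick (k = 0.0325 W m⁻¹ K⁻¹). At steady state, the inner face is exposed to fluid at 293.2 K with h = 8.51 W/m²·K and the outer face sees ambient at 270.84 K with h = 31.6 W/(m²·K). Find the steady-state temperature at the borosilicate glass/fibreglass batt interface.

Treat each layer as a resistance in series:
  R_conv,in = 1/(hA) = 1/(8.51·1.45) = 0.08104 K/W
  R_borosilicate glass = L/(kA) = 9.26×10^-4/(0.943·1.45) = 6.772×10^-4 K/W
  R_fibreglass batt = L/(kA) = 0.00813/(0.0325·1.45) = 0.1725 K/W
  R_conv,out = 1/(hA) = 1/(31.6·1.45) = 0.02182 K/W
ΣR = 0.08104 + 6.772×10^-4 + 0.1725 + 0.02182 = 0.2760 K/W
Q = ΔT/ΣR = (293.2 K − 270.84 K)/0.2760 = 81.01 W
From the inner boundary to the borosilicate glass/fibreglass batt interface, ΣR_partial = 0.08172 K/W.
T_interface = T_in − Q·ΣR_partial = 293.2 K − (81.01)(0.08172) = 286.6 K

T = 286.6 K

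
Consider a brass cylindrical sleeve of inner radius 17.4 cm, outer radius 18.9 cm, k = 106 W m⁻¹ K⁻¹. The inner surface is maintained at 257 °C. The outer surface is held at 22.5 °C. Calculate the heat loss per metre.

Q' = 2πk·ΔT/ln(r₂/r₁) = 2π × 106 × 234.5 / ln(0.189/0.174) = 1.89×10^6 W/m

Q' = 1890 kW/m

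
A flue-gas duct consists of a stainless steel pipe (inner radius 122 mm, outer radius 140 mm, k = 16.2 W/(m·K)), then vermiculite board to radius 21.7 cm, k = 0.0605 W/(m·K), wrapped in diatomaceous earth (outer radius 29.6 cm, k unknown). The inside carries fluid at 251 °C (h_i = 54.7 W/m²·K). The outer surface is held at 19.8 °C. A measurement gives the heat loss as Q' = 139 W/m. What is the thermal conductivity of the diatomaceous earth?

k = 0.102 W/m·K

ΣR = ΔT/Q' = |251 − 19.8|/139 = 1.663 m·K/W
Known resistances:
  R'_conv,in = 1/(2πr h) = 1/(2π·0.122·54.7) = 0.02385 m·K/W
  R'_stainless steel = ln(0.140/0.122)/(2πk) = 0.1376/(2π·16.2) = 0.001352 m·K/W
  R'_vermiculite board = ln(0.217/0.140)/(2πk) = 0.4383/(2π·0.0605) = 1.153 m·K/W
R_diatomaceous earth = ΣR − ΣR_known = 1.663 − 1.178 = 0.4850 m·K/W
ln(r₂/r₁)/(2πk) = 0.4850 ⇒ k = 0.3105/(2π·0.4850) = 0.102 W/m·K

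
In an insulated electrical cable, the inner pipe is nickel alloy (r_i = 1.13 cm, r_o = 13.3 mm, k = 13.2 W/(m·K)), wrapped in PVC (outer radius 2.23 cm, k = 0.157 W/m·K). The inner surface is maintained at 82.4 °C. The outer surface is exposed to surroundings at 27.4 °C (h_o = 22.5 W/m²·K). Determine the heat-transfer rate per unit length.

Q' = 65.2 W/m

Treat each layer as a resistance in series:
  R'_nickel alloy = ln(0.0133/0.0113)/(2πk) = 0.1630/(2π·13.2) = 0.001965 m·K/W
  R'_PVC = ln(0.0223/0.0133)/(2πk) = 0.5168/(2π·0.157) = 0.5239 m·K/W
  R'_conv,out = 1/(2πr h) = 1/(2π·0.0223·22.5) = 0.3172 m·K/W
ΣR = 0.001965 + 0.5239 + 0.3172 = 0.8431 m·K/W
Q' = ΔT/ΣR = (82.4 °C − 27.4 °C)/0.8431 = 65.2 W/m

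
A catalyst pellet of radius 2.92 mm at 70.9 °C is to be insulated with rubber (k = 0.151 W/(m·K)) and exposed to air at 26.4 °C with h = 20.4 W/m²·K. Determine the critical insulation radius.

r_cr = 1.48 cm

For a sphere, r_cr = 2k_ins/h = 2·0.151/20.4 = 0.0148 m = 1.48 cm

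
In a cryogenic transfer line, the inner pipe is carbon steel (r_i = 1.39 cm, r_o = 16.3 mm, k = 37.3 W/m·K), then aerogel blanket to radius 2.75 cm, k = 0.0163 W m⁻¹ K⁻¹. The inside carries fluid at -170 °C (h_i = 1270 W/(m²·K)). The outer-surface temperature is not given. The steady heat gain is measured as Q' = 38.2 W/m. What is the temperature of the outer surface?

Sum the resistances:
  R'_conv,in = 1/(2πr h) = 1/(2π·0.0139·1270) = 0.009016 m·K/W
  R'_carbon steel = ln(0.0163/0.0139)/(2πk) = 0.1593/(2π·37.3) = 6.796×10^-4 m·K/W
  R'_aerogel blanket = ln(0.0275/0.0163)/(2πk) = 0.5230/(2π·0.0163) = 5.107 m·K/W
ΣR = 5.117 m·K/W
ΔT = Q'·ΣR = 38.2 × 5.117 = 195.5 K
Heat flows inward, so T_out = T_in + ΔT = -170 + 195.5 = 25.5 °C

T_out = 25.5 °C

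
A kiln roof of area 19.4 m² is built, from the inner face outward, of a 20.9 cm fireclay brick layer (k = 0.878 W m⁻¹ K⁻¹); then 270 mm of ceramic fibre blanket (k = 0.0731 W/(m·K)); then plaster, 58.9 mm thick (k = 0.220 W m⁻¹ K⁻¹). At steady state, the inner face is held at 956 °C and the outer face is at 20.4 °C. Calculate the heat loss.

Q = 4.32 kW

Series thermal resistances, inner to outer:
  R_fireclay brick = L/(kA) = 0.209/(0.878·19.4) = 0.01227 K/W
  R_ceramic fibre blanket = L/(kA) = 0.270/(0.0731·19.4) = 0.1904 K/W
  R_plaster = L/(kA) = 0.0589/(0.220·19.4) = 0.01380 K/W
ΣR = 0.01227 + 0.1904 + 0.01380 = 0.2165 K/W
Q = ΔT/ΣR = (956 °C − 20.4 °C)/0.2165 = 4320 W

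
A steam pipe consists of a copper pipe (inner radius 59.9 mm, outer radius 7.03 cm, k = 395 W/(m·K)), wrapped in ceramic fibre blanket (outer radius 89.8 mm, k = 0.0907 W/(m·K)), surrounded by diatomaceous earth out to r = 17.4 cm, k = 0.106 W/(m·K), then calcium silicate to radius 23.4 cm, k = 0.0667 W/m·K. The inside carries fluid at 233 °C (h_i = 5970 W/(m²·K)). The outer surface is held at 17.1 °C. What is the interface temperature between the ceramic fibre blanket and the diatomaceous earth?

T = 189 °C

Treat each layer as a resistance in series:
  R'_conv,in = 1/(2πr h) = 1/(2π·0.0599·5970) = 4.451×10^-4 m·K/W
  R'_copper = ln(0.0703/0.0599)/(2πk) = 0.1601/(2π·395) = 6.451×10^-5 m·K/W
  R'_ceramic fibre blanket = ln(0.0898/0.0703)/(2πk) = 0.2448/(2π·0.0907) = 0.4296 m·K/W
  R'_diatomaceous earth = ln(0.174/0.0898)/(2πk) = 0.6615/(2π·0.106) = 0.9932 m·K/W
  R'_calcium silicate = ln(0.234/0.174)/(2πk) = 0.2963/(2π·0.0667) = 0.7069 m·K/W
ΣR = 4.451×10^-4 + 6.451×10^-5 + 0.4296 + 0.9932 + 0.7069 = 2.130 m·K/W
Q' = ΔT/ΣR = (233 °C − 17.1 °C)/2.130 = 101.4 W/m
From the inner boundary to the ceramic fibre blanket/diatomaceous earth interface, ΣR_partial = 0.4301 m·K/W.
T_interface = T_in − Q'·ΣR_partial = 233 °C − (101.4)(0.4301) = 189 °C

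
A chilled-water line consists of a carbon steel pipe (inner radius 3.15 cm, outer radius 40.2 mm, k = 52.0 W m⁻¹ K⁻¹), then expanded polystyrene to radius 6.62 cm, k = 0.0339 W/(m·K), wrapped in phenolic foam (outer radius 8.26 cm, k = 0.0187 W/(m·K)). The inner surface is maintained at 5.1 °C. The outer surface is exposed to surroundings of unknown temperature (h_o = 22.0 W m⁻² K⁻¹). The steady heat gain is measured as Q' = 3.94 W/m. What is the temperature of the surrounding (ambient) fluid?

Series resistances:
  R'_carbon steel = ln(0.0402/0.0315)/(2πk) = 0.2439/(2π·52.0) = 7.464×10^-4 m·K/W
  R'_expanded polystyrene = ln(0.0662/0.0402)/(2πk) = 0.4988/(2π·0.0339) = 2.342 m·K/W
  R'_phenolic foam = ln(0.0826/0.0662)/(2πk) = 0.2213/(2π·0.0187) = 1.884 m·K/W
  R'_conv,out = 1/(2πr h) = 1/(2π·0.0826·22.0) = 0.08758 m·K/W
ΣR = 4.314 m·K/W
ΔT = Q'·ΣR = 3.94 × 4.314 = 17.00 K
Heat flows inward, so T_out = T_in + ΔT = 5.1 + 17.00 = 22.1 °C

T_out = 22.1 °C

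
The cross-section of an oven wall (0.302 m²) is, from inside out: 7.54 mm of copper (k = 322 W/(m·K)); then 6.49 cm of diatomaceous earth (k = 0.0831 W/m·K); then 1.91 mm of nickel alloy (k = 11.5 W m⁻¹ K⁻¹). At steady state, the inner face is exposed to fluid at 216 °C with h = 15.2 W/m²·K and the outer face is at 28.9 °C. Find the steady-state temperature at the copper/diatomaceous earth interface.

Treat each layer as a resistance in series:
  R_conv,in = 1/(hA) = 1/(15.2·0.302) = 0.2178 K/W
  R_copper = L/(kA) = 0.00754/(322·0.302) = 7.754×10^-5 K/W
  R_diatomaceous earth = L/(kA) = 0.0649/(0.0831·0.302) = 2.586 K/W
  R_nickel alloy = L/(kA) = 0.00191/(11.5·0.302) = 5.500×10^-4 K/W
ΣR = 0.2178 + 7.754×10^-5 + 2.586 + 5.500×10^-4 = 2.804 K/W
Q = ΔT/ΣR = (216 °C − 28.9 °C)/2.804 = 66.73 W
From the inner boundary to the copper/diatomaceous earth interface, ΣR_partial = 0.2179 K/W.
T_interface = T_in − Q·ΣR_partial = 216 °C − (66.73)(0.2179) = 201 °C

T = 201 °C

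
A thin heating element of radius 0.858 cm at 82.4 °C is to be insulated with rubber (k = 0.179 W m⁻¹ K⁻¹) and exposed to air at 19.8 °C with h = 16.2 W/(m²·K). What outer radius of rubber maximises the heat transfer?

r_cr = 1.10 cm

For a cylinder, r_cr = k_ins/h = 0.179/16.2 = 0.0110 m = 1.10 cm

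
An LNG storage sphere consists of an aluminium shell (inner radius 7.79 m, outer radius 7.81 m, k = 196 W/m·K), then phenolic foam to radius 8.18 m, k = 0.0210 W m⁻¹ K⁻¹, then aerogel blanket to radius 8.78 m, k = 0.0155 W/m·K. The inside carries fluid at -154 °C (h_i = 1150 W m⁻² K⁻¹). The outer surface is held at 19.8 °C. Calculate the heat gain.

Resistance network (inner→outer):
  R_conv,in = 1/(4πr²h) = 1/(4π·7.79²·1150) = 1.140×10^-6 K/W
  R_aluminium = (1/7.79 − 1/7.81)/(4πk) = 3.287×10^-4/(4π·196) = 1.335×10^-7 K/W
  R_phenolic foam = (1/7.81 − 1/8.18)/(4πk) = 0.005792/(4π·0.0210) = 0.02195 K/W
  R_aerogel blanket = (1/8.18 − 1/8.78)/(4πk) = 0.008354/(4π·0.0155) = 0.04289 K/W
ΣR = 1.140×10^-6 + 1.335×10^-7 + 0.02195 + 0.04289 = 0.06484 K/W
Q = ΔT/ΣR = (-154 °C − 19.8 °C)/0.06484 = -2680 W
(Negative Q ⇒ heat flows inward; heat gain = 2680 W.)

Q = 2.68 kW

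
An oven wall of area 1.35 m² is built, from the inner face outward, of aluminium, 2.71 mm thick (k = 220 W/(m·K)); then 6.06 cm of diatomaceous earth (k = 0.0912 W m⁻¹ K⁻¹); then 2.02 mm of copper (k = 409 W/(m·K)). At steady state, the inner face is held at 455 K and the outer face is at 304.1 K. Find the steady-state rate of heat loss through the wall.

Q = 307 W

Treat each layer as a resistance in series:
  R_aluminium = L/(kA) = 0.00271/(220·1.35) = 9.125×10^-6 K/W
  R_diatomaceous earth = L/(kA) = 0.0606/(0.0912·1.35) = 0.4922 K/W
  R_copper = L/(kA) = 0.00202/(409·1.35) = 3.658×10^-6 K/W
ΣR = 9.125×10^-6 + 0.4922 + 3.658×10^-6 = 0.4922 K/W
Q = ΔT/ΣR = (455 K − 304.1 K)/0.4922 = 307 W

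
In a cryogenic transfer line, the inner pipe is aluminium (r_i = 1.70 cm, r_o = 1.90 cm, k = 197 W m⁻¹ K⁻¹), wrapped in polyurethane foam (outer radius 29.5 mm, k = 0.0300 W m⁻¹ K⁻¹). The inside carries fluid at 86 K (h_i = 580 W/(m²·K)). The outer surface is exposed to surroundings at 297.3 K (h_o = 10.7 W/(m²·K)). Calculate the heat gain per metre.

Q' = 74.0 W/m

Treat each layer as a resistance in series:
  R'_conv,in = 1/(2πr h) = 1/(2π·0.0170·580) = 0.01614 m·K/W
  R'_aluminium = ln(0.0190/0.0170)/(2πk) = 0.1112/(2π·197) = 8.986×10^-5 m·K/W
  R'_polyurethane foam = ln(0.0295/0.0190)/(2πk) = 0.4400/(2π·0.0300) = 2.334 m·K/W
  R'_conv,out = 1/(2πr h) = 1/(2π·0.0295·10.7) = 0.5042 m·K/W
ΣR = 0.01614 + 8.986×10^-5 + 2.334 + 0.5042 = 2.854 m·K/W
Q' = ΔT/ΣR = (86 K − 297.3 K)/2.854 = -74.0 W/m
(Negative Q' ⇒ heat flows inward; heat gain = 74.0 W/m.)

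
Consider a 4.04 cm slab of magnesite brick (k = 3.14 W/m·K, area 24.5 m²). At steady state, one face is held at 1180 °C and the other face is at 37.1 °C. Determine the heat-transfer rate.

Q = kA·ΔT/L = 3.14 × 24.5 × |1180 °C − 37.1 °C| / 0.0404 = 2.18×10^6 W

Q = 2180 kW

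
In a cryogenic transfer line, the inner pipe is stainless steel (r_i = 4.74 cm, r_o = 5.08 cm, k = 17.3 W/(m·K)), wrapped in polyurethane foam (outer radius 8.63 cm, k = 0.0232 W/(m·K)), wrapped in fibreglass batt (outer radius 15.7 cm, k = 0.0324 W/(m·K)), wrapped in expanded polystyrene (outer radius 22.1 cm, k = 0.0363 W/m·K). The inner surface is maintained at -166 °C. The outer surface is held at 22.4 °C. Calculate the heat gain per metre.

Q' = 23.3 W/m

Series thermal resistances, inner to outer:
  R'_stainless steel = ln(0.0508/0.0474)/(2πk) = 0.06927/(2π·17.3) = 6.373×10^-4 m·K/W
  R'_polyurethane foam = ln(0.0863/0.0508)/(2πk) = 0.5299/(2π·0.0232) = 3.635 m·K/W
  R'_fibreglass batt = ln(0.157/0.0863)/(2πk) = 0.5984/(2π·0.0324) = 2.940 m·K/W
  R'_expanded polystyrene = ln(0.221/0.157)/(2πk) = 0.3419/(2π·0.0363) = 1.499 m·K/W
ΣR = 6.373×10^-4 + 3.635 + 2.940 + 1.499 = 8.075 m·K/W
Q' = ΔT/ΣR = (-166 °C − 22.4 °C)/8.075 = -23.3 W/m
(Negative Q' ⇒ heat flows inward; heat gain = 23.3 W/m.)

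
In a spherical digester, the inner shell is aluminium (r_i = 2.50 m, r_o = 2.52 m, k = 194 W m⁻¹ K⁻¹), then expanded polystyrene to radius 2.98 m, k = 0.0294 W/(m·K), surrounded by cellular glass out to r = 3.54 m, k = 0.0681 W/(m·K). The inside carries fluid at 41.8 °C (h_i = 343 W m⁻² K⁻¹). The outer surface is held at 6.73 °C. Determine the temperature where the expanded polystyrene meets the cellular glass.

T = 16.3 °C

Treat each layer as a resistance in series:
  R_conv,in = 1/(4πr²h) = 1/(4π·2.50²·343) = 3.712×10^-5 K/W
  R_aluminium = (1/2.50 − 1/2.52)/(4πk) = 0.003175/(4π·194) = 1.302×10^-6 K/W
  R_expanded polystyrene = (1/2.52 − 1/2.98)/(4πk) = 0.06125/(4π·0.0294) = 0.1658 K/W
  R_cellular glass = (1/2.98 − 1/3.54)/(4πk) = 0.05308/(4π·0.0681) = 0.06203 K/W
ΣR = 3.712×10^-5 + 1.302×10^-6 + 0.1658 + 0.06203 = 0.2279 K/W
Q = ΔT/ΣR = (41.8 °C − 6.73 °C)/0.2279 = 153.9 W
From the inner boundary to the expanded polystyrene/cellular glass interface, ΣR_partial = 0.1658 K/W.
T_interface = T_in − Q·ΣR_partial = 41.8 °C − (153.9)(0.1658) = 16.3 °C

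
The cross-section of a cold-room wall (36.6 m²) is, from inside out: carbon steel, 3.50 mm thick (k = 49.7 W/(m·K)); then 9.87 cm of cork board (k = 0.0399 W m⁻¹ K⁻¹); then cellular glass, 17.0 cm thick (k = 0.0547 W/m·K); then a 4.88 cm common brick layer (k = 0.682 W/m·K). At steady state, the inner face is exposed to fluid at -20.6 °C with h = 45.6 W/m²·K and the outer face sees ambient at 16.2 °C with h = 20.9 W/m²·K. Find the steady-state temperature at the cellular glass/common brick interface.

T = 15.4 °C

Treat each layer as a resistance in series:
  R_conv,in = 1/(hA) = 1/(45.6·36.6) = 5.992×10^-4 K/W
  R_carbon steel = L/(kA) = 0.00350/(49.7·36.6) = 1.924×10^-6 K/W
  R_cork board = L/(kA) = 0.0987/(0.0399·36.6) = 0.06759 K/W
  R_cellular glass = L/(kA) = 0.170/(0.0547·36.6) = 0.08491 K/W
  R_common brick = L/(kA) = 0.0488/(0.682·36.6) = 0.001955 K/W
  R_conv,out = 1/(hA) = 1/(20.9·36.6) = 0.001307 K/W
ΣR = 5.992×10^-4 + 1.924×10^-6 + 0.06759 + 0.08491 + 0.001955 + 0.001307 = 0.1564 K/W
Q = ΔT/ΣR = (-20.6 °C − 16.2 °C)/0.1564 = -235.3 W
From the inner boundary to the cellular glass/common brick interface, ΣR_partial = 0.1531 K/W.
T_interface = T_in − Q·ΣR_partial = -20.6 °C − (-235.3)(0.1531) = 15.4 °C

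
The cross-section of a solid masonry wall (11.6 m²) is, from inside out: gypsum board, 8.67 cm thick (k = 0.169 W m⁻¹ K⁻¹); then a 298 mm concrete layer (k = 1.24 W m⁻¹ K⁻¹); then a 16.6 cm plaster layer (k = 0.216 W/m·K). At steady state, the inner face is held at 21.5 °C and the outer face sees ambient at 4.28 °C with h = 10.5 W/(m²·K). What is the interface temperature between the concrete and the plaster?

Series thermal resistances, inner to outer:
  R_gypsum board = L/(kA) = 0.0867/(0.169·11.6) = 0.04423 K/W
  R_concrete = L/(kA) = 0.298/(1.24·11.6) = 0.02072 K/W
  R_plaster = L/(kA) = 0.166/(0.216·11.6) = 0.06625 K/W
  R_conv,out = 1/(hA) = 1/(10.5·11.6) = 0.008210 K/W
ΣR = 0.04423 + 0.02072 + 0.06625 + 0.008210 = 0.1394 K/W
Q = ΔT/ΣR = (21.5 °C − 4.28 °C)/0.1394 = 123.5 W
From the inner boundary to the concrete/plaster interface, ΣR_partial = 0.06495 K/W.
T_interface = T_in − Q·ΣR_partial = 21.5 °C − (123.5)(0.06495) = 13.5 °C

T = 13.5 °C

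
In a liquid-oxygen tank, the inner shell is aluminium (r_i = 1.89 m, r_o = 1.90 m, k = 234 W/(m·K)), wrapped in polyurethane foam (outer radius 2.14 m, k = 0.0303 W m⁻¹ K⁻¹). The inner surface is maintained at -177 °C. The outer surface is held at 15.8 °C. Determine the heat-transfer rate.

Q = 1240 W

Treat each layer as a resistance in series:
  R_aluminium = (1/1.89 − 1/1.90)/(4πk) = 0.002785/(4π·234) = 9.470×10^-7 K/W
  R_polyurethane foam = (1/1.90 − 1/2.14)/(4πk) = 0.05903/(4π·0.0303) = 0.1550 K/W
ΣR = 9.470×10^-7 + 0.1550 = 0.1550 K/W
Q = ΔT/ΣR = (-177 °C − 15.8 °C)/0.1550 = -1240 W
(Negative Q ⇒ heat flows inward; heat gain = 1240 W.)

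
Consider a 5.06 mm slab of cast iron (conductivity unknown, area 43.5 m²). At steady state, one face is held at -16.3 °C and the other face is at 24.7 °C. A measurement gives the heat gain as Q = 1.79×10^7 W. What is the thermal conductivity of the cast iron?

ΣR = ΔT/Q = |-16.3 − 24.7|/1.79×10^7 = 2.291×10^-6 K/W
L/(kA) = 2.291×10^-6 ⇒ k = 0.00506/(2.291×10^-6·43.5) = 50.8 W/m·K

k = 50.8 W/m·K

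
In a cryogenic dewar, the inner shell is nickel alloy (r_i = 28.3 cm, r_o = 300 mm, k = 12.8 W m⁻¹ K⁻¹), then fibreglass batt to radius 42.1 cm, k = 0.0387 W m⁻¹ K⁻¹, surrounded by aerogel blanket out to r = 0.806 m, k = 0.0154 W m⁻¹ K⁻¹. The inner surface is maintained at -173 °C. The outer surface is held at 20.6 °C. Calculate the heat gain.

Series thermal resistances, inner to outer:
  R_nickel alloy = (1/0.283 − 1/0.300)/(4πk) = 0.2002/(4π·12.8) = 0.001245 K/W
  R_fibreglass batt = (1/0.300 − 1/0.421)/(4πk) = 0.9580/(4π·0.0387) = 1.970 K/W
  R_aerogel blanket = (1/0.421 − 1/0.806)/(4πk) = 1.135/(4π·0.0154) = 5.863 K/W
ΣR = 0.001245 + 1.970 + 5.863 = 7.834 K/W
Q = ΔT/ΣR = (-173 °C − 20.6 °C)/7.834 = -24.7 W
(Negative Q ⇒ heat flows inward; heat gain = 24.7 W.)

Q = 24.7 W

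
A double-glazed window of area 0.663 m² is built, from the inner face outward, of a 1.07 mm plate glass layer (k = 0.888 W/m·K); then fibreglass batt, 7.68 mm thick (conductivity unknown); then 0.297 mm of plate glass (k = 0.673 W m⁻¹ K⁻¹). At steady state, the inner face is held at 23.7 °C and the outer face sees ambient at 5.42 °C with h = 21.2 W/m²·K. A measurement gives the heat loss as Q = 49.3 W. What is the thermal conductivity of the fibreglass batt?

k = 0.0390 W/m·K

ΣR = ΔT/Q = |23.7 − 5.42|/49.3 = 0.3708 K/W
Known resistances:
  R_plate glass = L/(kA) = 0.00107/(0.888·0.663) = 0.001817 K/W
  R_plate glass = L/(kA) = 2.97×10^-4/(0.673·0.663) = 6.656×10^-4 K/W
  R_conv,out = 1/(hA) = 1/(21.2·0.663) = 0.07115 K/W
R_fibreglass batt = ΣR − ΣR_known = 0.3708 − 0.07363 = 0.2972 K/W
L/(kA) = 0.2972 ⇒ k = 0.00768/(0.2972·0.663) = 0.0390 W/m·K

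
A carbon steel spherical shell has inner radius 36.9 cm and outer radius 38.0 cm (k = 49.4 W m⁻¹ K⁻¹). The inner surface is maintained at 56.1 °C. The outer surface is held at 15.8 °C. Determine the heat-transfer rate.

Q = 319 kW

Q = 4πk·ΔT/(1/r₁ − 1/r₂) = 4π × 49.4 × 40.3 / (1/0.369 − 1/0.380) = 3.19×10^5 W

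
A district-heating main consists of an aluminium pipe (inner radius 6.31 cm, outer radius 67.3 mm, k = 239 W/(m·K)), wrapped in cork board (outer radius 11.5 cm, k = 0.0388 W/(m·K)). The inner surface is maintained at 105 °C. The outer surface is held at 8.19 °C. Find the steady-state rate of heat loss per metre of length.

Series thermal resistances, inner to outer:
  R'_aluminium = ln(0.0673/0.0631)/(2πk) = 0.06444/(2π·239) = 4.291×10^-5 m·K/W
  R'_cork board = ln(0.115/0.0673)/(2πk) = 0.5358/(2π·0.0388) = 2.198 m·K/W
ΣR = 4.291×10^-5 + 2.198 = 2.198 m·K/W
Q' = ΔT/ΣR = (105 °C − 8.19 °C)/2.198 = 44.0 W/m

Q' = 44.0 W/m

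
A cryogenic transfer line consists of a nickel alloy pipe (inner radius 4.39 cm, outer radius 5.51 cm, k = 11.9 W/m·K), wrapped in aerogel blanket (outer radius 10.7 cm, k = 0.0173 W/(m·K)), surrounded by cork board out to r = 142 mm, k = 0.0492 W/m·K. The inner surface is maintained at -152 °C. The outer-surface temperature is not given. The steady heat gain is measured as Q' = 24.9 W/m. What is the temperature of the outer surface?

Sum the resistances:
  R'_nickel alloy = ln(0.0551/0.0439)/(2πk) = 0.2272/(2π·11.9) = 0.003039 m·K/W
  R'_aerogel blanket = ln(0.107/0.0551)/(2πk) = 0.6637/(2π·0.0173) = 6.106 m·K/W
  R'_cork board = ln(0.142/0.107)/(2πk) = 0.2830/(2π·0.0492) = 0.9155 m·K/W
ΣR = 7.024 m·K/W
ΔT = Q'·ΣR = 24.9 × 7.024 = 174.9 K
Heat flows inward, so T_out = T_in + ΔT = -152 + 174.9 = 22.9 °C

T_out = 22.9 °C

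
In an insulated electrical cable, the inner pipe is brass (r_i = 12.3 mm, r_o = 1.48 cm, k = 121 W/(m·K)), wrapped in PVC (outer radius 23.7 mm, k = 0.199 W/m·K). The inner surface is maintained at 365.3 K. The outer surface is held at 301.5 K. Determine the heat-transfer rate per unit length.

Treat each layer as a resistance in series:
  R'_brass = ln(0.0148/0.0123)/(2πk) = 0.1850/(2π·121) = 2.434×10^-4 m·K/W
  R'_PVC = ln(0.0237/0.0148)/(2πk) = 0.4708/(2π·0.199) = 0.3766 m·K/W
ΣR = 2.434×10^-4 + 0.3766 = 0.3768 m·K/W
Q' = ΔT/ΣR = (365.3 K − 301.5 K)/0.3768 = 169 W/m

Q' = 169 W/m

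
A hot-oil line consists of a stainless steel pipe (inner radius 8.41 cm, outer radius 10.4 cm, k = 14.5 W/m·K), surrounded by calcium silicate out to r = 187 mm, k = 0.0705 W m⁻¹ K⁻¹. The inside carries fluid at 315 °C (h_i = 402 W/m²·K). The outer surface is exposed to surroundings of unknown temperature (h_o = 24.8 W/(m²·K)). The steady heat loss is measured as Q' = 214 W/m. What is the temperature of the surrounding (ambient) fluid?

Series resistances:
  R'_conv,in = 1/(2πr h) = 1/(2π·0.0841·402) = 0.004708 m·K/W
  R'_stainless steel = ln(0.104/0.0841)/(2πk) = 0.2124/(2π·14.5) = 0.002331 m·K/W
  R'_calcium silicate = ln(0.187/0.104)/(2πk) = 0.5867/(2π·0.0705) = 1.325 m·K/W
  R'_conv,out = 1/(2πr h) = 1/(2π·0.187·24.8) = 0.03432 m·K/W
ΣR = 1.366 m·K/W
ΔT = Q'·ΣR = 214 × 1.366 = 292.3 K
Heat flows outward, so T_out = T_in − ΔT = 315 − 292.3 = 22.7 °C

T_out = 22.7 °C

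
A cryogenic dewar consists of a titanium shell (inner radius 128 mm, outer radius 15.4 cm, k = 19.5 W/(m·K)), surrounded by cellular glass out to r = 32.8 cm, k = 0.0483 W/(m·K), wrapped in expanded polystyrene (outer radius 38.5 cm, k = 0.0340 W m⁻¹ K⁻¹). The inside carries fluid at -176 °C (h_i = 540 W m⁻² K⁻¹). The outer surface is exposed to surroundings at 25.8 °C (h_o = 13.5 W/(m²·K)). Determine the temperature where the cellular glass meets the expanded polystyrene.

Resistance network (inner→outer):
  R_conv,in = 1/(4πr²h) = 1/(4π·0.128²·540) = 0.008994 K/W
  R_titanium = (1/0.128 − 1/0.154)/(4πk) = 1.319/(4π·19.5) = 0.005383 K/W
  R_cellular glass = (1/0.154 − 1/0.328)/(4πk) = 3.445/(4π·0.0483) = 5.675 K/W
  R_expanded polystyrene = (1/0.328 − 1/0.385)/(4πk) = 0.4514/(4π·0.0340) = 1.056 K/W
  R_conv,out = 1/(4πr²h) = 1/(4π·0.385²·13.5) = 0.03977 K/W
ΣR = 0.008994 + 0.005383 + 5.675 + 1.056 + 0.03977 = 6.785 K/W
Q = ΔT/ΣR = (-176 °C − 25.8 °C)/6.785 = -29.74 W
From the inner boundary to the cellular glass/expanded polystyrene interface, ΣR_partial = 5.689 K/W.
T_interface = T_in − Q·ΣR_partial = -176 °C − (-29.74)(5.689) = -6.8 °C

T = -6.8 °C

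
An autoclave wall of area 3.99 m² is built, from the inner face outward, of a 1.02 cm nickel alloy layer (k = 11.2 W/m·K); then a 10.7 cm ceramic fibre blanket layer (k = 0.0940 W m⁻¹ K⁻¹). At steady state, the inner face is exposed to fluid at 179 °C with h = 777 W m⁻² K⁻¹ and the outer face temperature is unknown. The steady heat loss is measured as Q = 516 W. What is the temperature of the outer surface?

Sum the resistances:
  R_conv,in = 1/(hA) = 1/(777·3.99) = 3.226×10^-4 K/W
  R_nickel alloy = L/(kA) = 0.0102/(11.2·3.99) = 2.282×10^-4 K/W
  R_ceramic fibre blanket = L/(kA) = 0.107/(0.0940·3.99) = 0.2853 K/W
ΣR = 0.2858 K/W
ΔT = Q·ΣR = 516 × 0.2858 = 147.5 K
Heat flows outward, so T_out = T_in − ΔT = 179 − 147.5 = 31.5 °C

T_out = 31.5 °C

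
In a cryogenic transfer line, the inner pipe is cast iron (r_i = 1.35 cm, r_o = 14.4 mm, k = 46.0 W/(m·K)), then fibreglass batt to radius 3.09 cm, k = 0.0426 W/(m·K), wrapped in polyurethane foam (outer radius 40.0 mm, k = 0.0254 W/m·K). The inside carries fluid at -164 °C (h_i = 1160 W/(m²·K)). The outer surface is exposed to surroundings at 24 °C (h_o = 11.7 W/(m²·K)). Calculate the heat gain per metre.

Q' = 39.0 W/m

Treat each layer as a resistance in series:
  R'_conv,in = 1/(2πr h) = 1/(2π·0.0135·1160) = 0.01016 m·K/W
  R'_cast iron = ln(0.0144/0.0135)/(2πk) = 0.06454/(2π·46.0) = 2.233×10^-4 m·K/W
  R'_fibreglass batt = ln(0.0309/0.0144)/(2πk) = 0.7635/(2π·0.0426) = 2.853 m·K/W
  R'_polyurethane foam = ln(0.0400/0.0309)/(2πk) = 0.2581/(2π·0.0254) = 1.617 m·K/W
  R'_conv,out = 1/(2πr h) = 1/(2π·0.0400·11.7) = 0.3401 m·K/W
ΣR = 0.01016 + 2.233×10^-4 + 2.853 + 1.617 + 0.3401 = 4.820 m·K/W
Q' = ΔT/ΣR = (-164 °C − 24 °C)/4.820 = -39.0 W/m
(Negative Q' ⇒ heat flows inward; heat gain = 39.0 W/m.)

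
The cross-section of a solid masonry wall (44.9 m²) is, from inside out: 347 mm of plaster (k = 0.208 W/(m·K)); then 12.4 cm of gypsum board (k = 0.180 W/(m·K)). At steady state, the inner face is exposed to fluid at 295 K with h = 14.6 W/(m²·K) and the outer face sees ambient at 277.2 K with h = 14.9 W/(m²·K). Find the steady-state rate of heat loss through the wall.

Q = 321 W

Resistance network (inner→outer):
  R_conv,in = 1/(hA) = 1/(14.6·44.9) = 0.001525 K/W
  R_plaster = L/(kA) = 0.347/(0.208·44.9) = 0.03716 K/W
  R_gypsum board = L/(kA) = 0.124/(0.180·44.9) = 0.01534 K/W
  R_conv,out = 1/(hA) = 1/(14.9·44.9) = 0.001495 K/W
ΣR = 0.001525 + 0.03716 + 0.01534 + 0.001495 = 0.05552 K/W
Q = ΔT/ΣR = (295 K − 277.2 K)/0.05552 = 321 W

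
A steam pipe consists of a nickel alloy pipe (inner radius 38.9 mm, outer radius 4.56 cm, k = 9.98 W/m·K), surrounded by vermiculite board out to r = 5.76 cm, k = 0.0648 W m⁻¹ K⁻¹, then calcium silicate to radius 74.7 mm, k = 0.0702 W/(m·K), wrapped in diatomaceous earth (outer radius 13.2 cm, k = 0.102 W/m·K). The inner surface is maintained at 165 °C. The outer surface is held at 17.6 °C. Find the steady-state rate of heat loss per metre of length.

Series thermal resistances, inner to outer:
  R'_nickel alloy = ln(0.0456/0.0389)/(2πk) = 0.1589/(2π·9.98) = 0.002534 m·K/W
  R'_vermiculite board = ln(0.0576/0.0456)/(2πk) = 0.2336/(2π·0.0648) = 0.5738 m·K/W
  R'_calcium silicate = ln(0.0747/0.0576)/(2πk) = 0.2600/(2π·0.0702) = 0.5894 m·K/W
  R'_diatomaceous earth = ln(0.132/0.0747)/(2πk) = 0.5693/(2π·0.102) = 0.8883 m·K/W
ΣR = 0.002534 + 0.5738 + 0.5894 + 0.8883 = 2.054 m·K/W
Q' = ΔT/ΣR = (165 °C − 17.6 °C)/2.054 = 71.8 W/m

Q' = 71.8 W/m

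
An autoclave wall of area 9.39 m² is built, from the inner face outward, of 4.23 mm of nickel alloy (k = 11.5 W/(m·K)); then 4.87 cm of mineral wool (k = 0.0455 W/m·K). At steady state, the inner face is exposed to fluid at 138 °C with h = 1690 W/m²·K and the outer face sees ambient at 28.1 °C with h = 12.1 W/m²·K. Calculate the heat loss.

Q = 894 W

Series thermal resistances, inner to outer:
  R_conv,in = 1/(hA) = 1/(1690·9.39) = 6.302×10^-5 K/W
  R_nickel alloy = L/(kA) = 0.00423/(11.5·9.39) = 3.917×10^-5 K/W
  R_mineral wool = L/(kA) = 0.0487/(0.0455·9.39) = 0.1140 K/W
  R_conv,out = 1/(hA) = 1/(12.1·9.39) = 0.008801 K/W
ΣR = 6.302×10^-5 + 3.917×10^-5 + 0.1140 + 0.008801 = 0.1229 K/W
Q = ΔT/ΣR = (138 °C − 28.1 °C)/0.1229 = 894 W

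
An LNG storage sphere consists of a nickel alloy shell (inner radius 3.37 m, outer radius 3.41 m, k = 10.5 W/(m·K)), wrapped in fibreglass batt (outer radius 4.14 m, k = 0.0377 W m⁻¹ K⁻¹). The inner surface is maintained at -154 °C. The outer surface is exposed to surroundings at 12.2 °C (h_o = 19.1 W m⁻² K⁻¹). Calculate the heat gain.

Resistance network (inner→outer):
  R_nickel alloy = (1/3.37 − 1/3.41)/(4πk) = 0.003481/(4π·10.5) = 2.638×10^-5 K/W
  R_fibreglass batt = (1/3.41 − 1/4.14)/(4πk) = 0.05171/(4π·0.0377) = 0.1091 K/W
  R_conv,out = 1/(4πr²h) = 1/(4π·4.14²·19.1) = 2.431×10^-4 K/W
ΣR = 2.638×10^-5 + 0.1091 + 2.431×10^-4 = 0.1094 K/W
Q = ΔT/ΣR = (-154 °C − 12.2 °C)/0.1094 = -1520 W
(Negative Q ⇒ heat flows inward; heat gain = 1520 W.)

Q = 1520 W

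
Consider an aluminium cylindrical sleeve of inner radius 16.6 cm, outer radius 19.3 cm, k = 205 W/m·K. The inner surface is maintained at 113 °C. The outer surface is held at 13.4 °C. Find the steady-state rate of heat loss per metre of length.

Q' = 8.51×10^5 W/m

Q' = 2πk·ΔT/ln(r₂/r₁) = 2π × 205 × 99.6 / ln(0.193/0.166) = 8.51×10^5 W/m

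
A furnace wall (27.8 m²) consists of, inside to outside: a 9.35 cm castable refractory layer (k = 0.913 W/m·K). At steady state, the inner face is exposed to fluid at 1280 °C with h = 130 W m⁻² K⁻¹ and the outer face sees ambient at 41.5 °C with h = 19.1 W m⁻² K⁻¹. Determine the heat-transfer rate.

Q = 212 kW

Resistance network (inner→outer):
  R_conv,in = 1/(hA) = 1/(130·27.8) = 2.767×10^-4 K/W
  R_castable refractory = L/(kA) = 0.0935/(0.913·27.8) = 0.003684 K/W
  R_conv,out = 1/(hA) = 1/(19.1·27.8) = 0.001883 K/W
ΣR = 2.767×10^-4 + 0.003684 + 0.001883 = 0.005844 K/W
Q = ΔT/ΣR = (1280 °C − 41.5 °C)/0.005844 = 2.12×10^5 W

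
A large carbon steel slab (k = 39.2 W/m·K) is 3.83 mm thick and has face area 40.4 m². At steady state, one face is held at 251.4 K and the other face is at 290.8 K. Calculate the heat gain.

Q = kA·ΔT/L = 39.2 × 40.4 × |251.4 K − 290.8 K| / 0.00383 = 1.63×10^7 W

Q = 1.63×10^7 W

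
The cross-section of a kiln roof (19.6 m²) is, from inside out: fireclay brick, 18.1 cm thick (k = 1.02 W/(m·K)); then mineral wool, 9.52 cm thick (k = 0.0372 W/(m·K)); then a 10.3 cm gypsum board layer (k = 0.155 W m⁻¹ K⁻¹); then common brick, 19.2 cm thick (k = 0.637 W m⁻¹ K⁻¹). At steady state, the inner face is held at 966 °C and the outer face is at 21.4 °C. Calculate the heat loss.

Series thermal resistances, inner to outer:
  R_fireclay brick = L/(kA) = 0.181/(1.02·19.6) = 0.009054 K/W
  R_mineral wool = L/(kA) = 0.0952/(0.0372·19.6) = 0.1306 K/W
  R_gypsum board = L/(kA) = 0.103/(0.155·19.6) = 0.03390 K/W
  R_common brick = L/(kA) = 0.192/(0.637·19.6) = 0.01538 K/W
ΣR = 0.009054 + 0.1306 + 0.03390 + 0.01538 = 0.1889 K/W
Q = ΔT/ΣR = (966 °C − 21.4 °C)/0.1889 = 5000 W

Q = 5000 W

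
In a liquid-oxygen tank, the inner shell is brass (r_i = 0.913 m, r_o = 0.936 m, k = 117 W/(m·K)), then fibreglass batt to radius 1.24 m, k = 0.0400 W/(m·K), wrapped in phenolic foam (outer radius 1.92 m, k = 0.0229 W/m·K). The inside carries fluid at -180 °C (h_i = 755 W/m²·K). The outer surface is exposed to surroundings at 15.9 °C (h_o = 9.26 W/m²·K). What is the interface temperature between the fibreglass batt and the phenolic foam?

Series thermal resistances, inner to outer:
  R_conv,in = 1/(4πr²h) = 1/(4π·0.913²·755) = 1.264×10^-4 K/W
  R_brass = (1/0.913 − 1/0.936)/(4πk) = 0.02691/(4π·117) = 1.831×10^-5 K/W
  R_fibreglass batt = (1/0.936 − 1/1.24)/(4πk) = 0.2619/(4π·0.0400) = 0.5211 K/W
  R_phenolic foam = (1/1.24 − 1/1.92)/(4πk) = 0.2856/(4π·0.0229) = 0.9925 K/W
  R_conv,out = 1/(4πr²h) = 1/(4π·1.92²·9.26) = 0.002331 K/W
ΣR = 1.264×10^-4 + 1.831×10^-5 + 0.5211 + 0.9925 + 0.002331 = 1.516 K/W
Q = ΔT/ΣR = (-180 °C − 15.9 °C)/1.516 = -129.2 W
From the inner boundary to the fibreglass batt/phenolic foam interface, ΣR_partial = 0.5212 K/W.
T_interface = T_in − Q·ΣR_partial = -180 °C − (-129.2)(0.5212) = -113 °C

T = -113 °C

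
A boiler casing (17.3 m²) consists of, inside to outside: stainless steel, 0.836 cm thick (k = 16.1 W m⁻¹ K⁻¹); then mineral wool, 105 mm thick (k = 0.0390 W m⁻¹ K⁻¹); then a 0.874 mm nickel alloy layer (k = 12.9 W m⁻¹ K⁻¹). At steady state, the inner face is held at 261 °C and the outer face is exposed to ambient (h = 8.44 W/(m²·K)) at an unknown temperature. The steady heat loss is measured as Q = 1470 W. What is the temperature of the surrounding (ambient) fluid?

T_out = 22.1 °C

Sum the resistances:
  R_stainless steel = L/(kA) = 0.00836/(16.1·17.3) = 3.001×10^-5 K/W
  R_mineral wool = L/(kA) = 0.105/(0.0390·17.3) = 0.1556 K/W
  R_nickel alloy = L/(kA) = 8.74×10^-4/(12.9·17.3) = 3.916×10^-6 K/W
  R_conv,out = 1/(hA) = 1/(8.44·17.3) = 0.006849 K/W
ΣR = 0.1625 K/W
ΔT = Q·ΣR = 1470 × 0.1625 = 238.9 K
Heat flows outward, so T_out = T_in − ΔT = 261 − 238.9 = 22.1 °C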